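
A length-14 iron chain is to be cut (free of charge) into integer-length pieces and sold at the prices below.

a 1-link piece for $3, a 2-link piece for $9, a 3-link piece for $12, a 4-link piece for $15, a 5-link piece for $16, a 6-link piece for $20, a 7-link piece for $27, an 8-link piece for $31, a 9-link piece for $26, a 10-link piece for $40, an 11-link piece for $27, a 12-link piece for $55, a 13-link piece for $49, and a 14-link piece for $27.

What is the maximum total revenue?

64

Consider every possible first cut. R[k] is the best of p[i]+R[k−i] over all sellable i≤k.
R[1] = 3
R[2] = max(3+3, 9+0) = 9
R[3] = max(3+9, 9+3, 12+0) = 12
R[4] = max(3+12, 9+9, 12+3, 15+0) = 18
R[5] = max(3+18, 9+12, 12+9, 15+3, 16+0) = 21
R[6] = max(3+21, 9+18, 12+12, 15+9, 16+3, 20+0) = 27
R[7] = max(3+27, 9+21, 12+18, …, 20+3, 27+0) = 30
R[8] = max(3+30, 9+27, 12+21, …, 27+3, 31+0) = 36
R[9] = max(3+36, 9+30, 12+27, …, 31+3, 26+0) = 39
R[10] = max(3+39, 9+36, 12+30, …, 26+3, 40+0) = 45
R[11] = max(3+45, 9+39, 12+36, …, 40+3, 27+0) = 48
R[12] = max(3+48, 9+45, 12+39, …, 27+3, 55+0) = 55
R[13] = max(3+55, 9+48, 12+45, …, 55+3, 49+0) = 58
R[14] = max(3+58, 9+55, 12+48, …, 49+3, 27+0) = 64
One optimal cutting: 12 + 2 → $55 + $9 = $64.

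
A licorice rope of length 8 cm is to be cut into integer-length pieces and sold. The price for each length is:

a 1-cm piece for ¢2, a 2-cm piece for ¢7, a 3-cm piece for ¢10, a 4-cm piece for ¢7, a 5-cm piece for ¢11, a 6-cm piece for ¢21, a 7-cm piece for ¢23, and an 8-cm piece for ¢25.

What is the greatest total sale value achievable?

28

Let best[k] be the best obtainable value from length k. For each k, try every first piece i and keep the best of price[i] + best[k−i].
best[1] = 2
best[2] = max(2+2, 7+0) = 7
best[3] = max(2+7, 7+2, 10+0) = 10
best[4] = max(2+10, 7+7, 10+2, 7+0) = 14
best[5] = max(2+14, 7+10, 10+7, 7+2, 11+0) = 17
best[6] = max(2+17, 7+14, 10+10, 7+7, 11+2, 21+0) = 21
best[7] = max(2+21, 7+17, 10+14, …, 21+2, 23+0) = 24
best[8] = max(2+24, 7+21, 10+17, …, 23+2, 25+0) = 28
One optimal cutting: 2 + 2 + 2 + 2 → ¢7 + ¢7 + ¢7 + ¢7 = ¢28.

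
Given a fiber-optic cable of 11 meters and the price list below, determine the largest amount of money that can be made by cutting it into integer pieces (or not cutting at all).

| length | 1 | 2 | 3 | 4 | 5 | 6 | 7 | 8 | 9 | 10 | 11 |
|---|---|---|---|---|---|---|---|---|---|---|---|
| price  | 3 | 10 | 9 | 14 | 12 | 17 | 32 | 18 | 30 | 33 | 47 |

53

Let R[k] be the best obtainable value from length k. For each k, try every first piece i and keep the best of price[i] + R[k−i].
R[1] = 3
R[2] = 10
R[3] = 13  (first piece 1, then R[2]=10)
R[4] = 20  (first piece 2, then R[2]=10)
R[5] = 23  (first piece 1, then R[4]=20)
R[6] = 30  (first piece 2, then R[4]=20)
R[7] = 33  (first piece 1, then R[6]=30)
R[8] = 40  (first piece 2, then R[6]=30)
R[9] = 43  (first piece 1, then R[8]=40)
R[10] = 50  (first piece 2, then R[8]=40)
R[11] = 53  (first piece 1, then R[10]=50)
One optimal cutting: 2 + 2 + 2 + 2 + 2 + 1 → $10 + $10 + $10 + $10 + $10 + $3 = $53.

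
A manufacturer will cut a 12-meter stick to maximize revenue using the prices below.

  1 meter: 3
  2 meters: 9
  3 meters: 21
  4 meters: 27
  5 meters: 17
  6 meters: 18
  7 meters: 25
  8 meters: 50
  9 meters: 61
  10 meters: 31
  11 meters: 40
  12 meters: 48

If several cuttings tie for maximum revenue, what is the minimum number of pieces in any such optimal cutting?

Build r[k] bottom-up: r[k] = max over allowed piece i of (p[i] + r[k−i]).
r[1] = 3
r[2] = 9
r[3] = 21
r[4] = 27
r[5] = 30  (first piece 1, then r[4]=27)
r[6] = 42  (first piece 3, then r[3]=21)
r[7] = 48  (first piece 3, then r[4]=27)
r[8] = 54  (first piece 4, then r[4]=27)
r[9] = 63  (first piece 3, then r[6]=42)
r[10] = 69  (first piece 3, then r[7]=48)
r[11] = 75  (first piece 3, then r[8]=54)
r[12] = 84  (first piece 3, then r[9]=63)
Maximum revenue is 84.
Now minimize piece count subject to staying optimal: for each k, pieces[k] = 1 + min over i with p[i]+r[k−i]=r[k] of pieces[k−i].
pieces[9] = 3
pieces[10] = 3
pieces[11] = 3
pieces[12] = 4

4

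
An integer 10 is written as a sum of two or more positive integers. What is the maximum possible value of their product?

36

Let prod[k] be the best product for length k (with at least one cut). For each first piece i, the rest contributes max(k−i, prod[k−i]).
prod[2] = 1·max(1,0) = 1·1 = 1
prod[3] = 1·max(2,1) = 1·2 = 2
prod[4] = 2·max(2,1) = 2·2 = 4
prod[5] = 2·max(3,2) = 2·3 = 6
prod[6] = 3·max(3,2) = 3·3 = 9
prod[7] = 2·max(5,6) = 2·6 = 12
prod[8] = 2·max(6,9) = 2·9 = 18
prod[9] = 3·max(6,9) = 3·9 = 27
prod[10] = 2·max(8,18) = 2·18 = 36
One optimal split: 3 + 3 + 2 + 2; product 3·3·2·2 = 36.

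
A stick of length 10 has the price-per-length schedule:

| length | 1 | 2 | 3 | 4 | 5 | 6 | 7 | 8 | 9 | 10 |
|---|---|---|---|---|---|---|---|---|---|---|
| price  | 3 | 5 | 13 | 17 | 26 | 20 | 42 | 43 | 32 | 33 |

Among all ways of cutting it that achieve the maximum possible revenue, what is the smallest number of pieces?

2

Consider every possible first cut. r[k] is the best of p[i]+r[k−i] over all sellable i≤k.
r[1] = 3
r[2] = max(3+3, 5+0) = 6
r[3] = max(3+6, 5+3, 13+0) = 13
r[4] = max(3+13, 5+6, 13+3, 17+0) = 17
r[5] = max(3+17, 5+13, 13+6, 17+3, 26+0) = 26
r[6] = max(3+26, 5+17, 13+13, 17+6, 26+3, 20+0) = 29
r[7] = max(3+29, 5+26, 13+17, …, 20+3, 42+0) = 42
r[8] = max(3+42, 5+29, 13+26, …, 42+3, 43+0) = 45
r[9] = max(3+45, 5+42, 13+29, …, 43+3, 32+0) = 48
r[10] = max(3+48, 5+45, 13+42, …, 32+3, 33+0) = 55
Maximum revenue is $55.
Now minimize piece count subject to staying optimal: for each k, pieces[k] = 1 + min over i with p[i]+r[k−i]=r[k] of pieces[k−i].
pieces[7] = 1
pieces[8] = 2
pieces[9] = 3
pieces[10] = 2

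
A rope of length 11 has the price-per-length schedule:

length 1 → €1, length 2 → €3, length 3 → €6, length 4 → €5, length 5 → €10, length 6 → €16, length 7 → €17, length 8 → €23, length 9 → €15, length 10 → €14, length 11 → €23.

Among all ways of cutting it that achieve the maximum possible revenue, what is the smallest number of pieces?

Consider every possible first cut. r[k] is the best of p[i]+r[k−i] over all sellable i≤k.
r[1] = 1
r[2] = max(1+1, 3+0) = 3
r[3] = max(1+3, 3+1, 6+0) = 6
r[4] = max(1+6, 3+3, 6+1, 5+0) = 7
r[5] = max(1+7, 3+6, 6+3, 5+1, 10+0) = 10
r[6] = max(1+10, 3+7, 6+6, 5+3, 10+1, 16+0) = 16
r[7] = max(1+16, 3+10, 6+7, …, 16+1, 17+0) = 17
r[8] = max(1+17, 3+16, 6+10, …, 17+1, 23+0) = 23
r[9] = max(1+23, 3+17, 6+16, …, 23+1, 15+0) = 24
r[10] = max(1+24, 3+23, 6+17, …, 15+1, 14+0) = 26
r[11] = max(1+26, 3+24, 6+23, …, 14+1, 23+0) = 29
Maximum revenue is €29.
Now minimize piece count subject to staying optimal: for each k, pieces[k] = 1 + min over i with p[i]+r[k−i]=r[k] of pieces[k−i].
pieces[8] = 1
pieces[9] = 2
pieces[10] = 2
pieces[11] = 2

2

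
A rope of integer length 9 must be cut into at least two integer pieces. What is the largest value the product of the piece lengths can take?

Let f[k] be the best product for length k (with at least one cut). For each first piece i, the rest contributes max(k−i, f[k−i]).
f[2] = 1×max(1,0) = 1×1 = 1
f[3] = max(1×2, 2×1) = 2
f[4] = max(1×3, 2×2, 3×1) = 4
f[5] = max(1×4, 2×3, 3×2, 4×1) = 6
f[6] = max(1×6, 2×4, 3×3, 4×2, 5×1) = 9
f[7] = max(1×9, 2×6, 3×4, 4×3, 5×2, 6×1) = 12
f[8] = max(1×12, 2×9, 3×6, …, 6×2, 7×1) = 18
f[9] = max(1×18, 2×12, 3×9, …, 7×2, 8×1) = 27
One optimal split: 3 + 3 + 3; product 3×3×3 = 27.

27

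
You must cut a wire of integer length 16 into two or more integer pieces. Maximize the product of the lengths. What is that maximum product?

324

Define prod[k] = max over 1≤i<k of i · max(k−i, prod[k−i]); the inner max lets the remainder stay uncut if that's better.
Small cases: prod[2]=1, prod[3]=2, prod[4]=4, prod[5]=6, prod[6]=9, prod[7]=12, prod[8]=18, prod[9]=27.
prod[10] = max(1·27, 2·18, 3·12, …, 8·2, 9·1) = 36
prod[11] = max(1·36, 2·27, 3·18, …, 9·2, 10·1) = 54
prod[12] = max(1·54, 2·36, 3·27, …, 10·2, 11·1) = 81
prod[13] = max(1·81, 2·54, 3·36, …, 11·2, 12·1) = 108
prod[14] = max(1·108, 2·81, 3·54, …, 12·2, 13·1) = 162
prod[15] = max(1·162, 2·108, 3·81, …, 13·2, 14·1) = 243
prod[16] = max(1·243, 2·162, 3·108, …, 14·2, 15·1) = 324
One optimal split: 3 + 3 + 3 + 3 + 2 + 2; product 3·3·3·3·2·2 = 324.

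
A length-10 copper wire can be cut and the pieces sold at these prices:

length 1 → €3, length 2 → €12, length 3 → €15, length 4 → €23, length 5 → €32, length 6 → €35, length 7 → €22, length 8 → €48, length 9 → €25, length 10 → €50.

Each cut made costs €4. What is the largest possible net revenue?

Let v[k] be the best obtainable value from length k. For each k, try every first piece i and keep the best of price[i] + v[k−i] minus the 4 cut fee when i<k.
v[1] = 3
v[2] = max(3+3-4, 12+0) = 12
v[3] = max(3+12-4, 12+3-4, 15+0) = 15
v[4] = max(3+15-4, 12+12-4, 15+3-4, 23+0) = 23
v[5] = max(3+23-4, 12+15-4, 15+12-4, 23+3-4, 32+0) = 32
v[6] = max(3+32-4, 12+23-4, 15+15-4, 23+12-4, 32+3-4, 35+0) = 35
v[7] = max(3+35-4, 12+32-4, 15+23-4, …, 35+3-4, 22+0) = 40
v[8] = max(3+40-4, 12+35-4, 15+32-4, …, 22+3-4, 48+0) = 48
v[9] = max(3+48-4, 12+40-4, 15+35-4, …, 48+3-4, 25+0) = 51
v[10] = max(3+51-4, 12+48-4, 15+40-4, …, 25+3-4, 50+0) = 60
One optimal plan: pieces 5 + 5 (1 cut) → €64 − €4 = €60.

60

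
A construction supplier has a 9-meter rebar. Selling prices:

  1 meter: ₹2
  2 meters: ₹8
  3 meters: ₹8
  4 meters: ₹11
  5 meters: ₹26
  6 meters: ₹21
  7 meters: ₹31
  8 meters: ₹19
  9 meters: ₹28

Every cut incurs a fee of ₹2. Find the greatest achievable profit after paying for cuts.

38

Consider every possible first cut. r[k] is the best of p[i]+r[k−i] over all sellable i≤k, charging 2 whenever i<k.
r[1] = 2
r[2] = max(2+2-2, 8+0) = 8
r[3] = max(2+8-2, 8+2-2, 8+0) = 8
r[4] = max(2+8-2, 8+8-2, 8+2-2, 11+0) = 14
r[5] = max(2+14-2, 8+8-2, 8+8-2, 11+2-2, 26+0) = 26
r[6] = max(2+26-2, 8+14-2, 8+8-2, 11+8-2, 26+2-2, 21+0) = 26
r[7] = max(2+26-2, 8+26-2, 8+14-2, …, 21+2-2, 31+0) = 32
r[8] = max(2+32-2, 8+26-2, 8+26-2, …, 31+2-2, 19+0) = 32
r[9] = max(2+32-2, 8+32-2, 8+26-2, …, 19+2-2, 28+0) = 38
One optimal plan: pieces 5 + 2 + 2 (2 cuts) → ₹42 − ₹4 = ₹38.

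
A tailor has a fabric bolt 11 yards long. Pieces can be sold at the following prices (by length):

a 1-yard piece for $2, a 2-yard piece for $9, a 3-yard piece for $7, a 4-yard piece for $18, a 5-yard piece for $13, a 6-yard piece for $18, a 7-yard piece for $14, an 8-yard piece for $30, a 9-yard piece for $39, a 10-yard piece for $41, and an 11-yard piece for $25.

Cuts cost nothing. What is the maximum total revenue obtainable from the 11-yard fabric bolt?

48

Consider every possible first cut. best[k] is the best of p[i]+best[k−i] over all sellable i≤k.
best[1] = 2
best[2] = 9
best[3] = 11  (first piece 1, then best[2]=9)
best[4] = 18  (first piece 2, then best[2]=9)
best[5] = 20  (first piece 1, then best[4]=18)
best[6] = 27  (first piece 2, then best[4]=18)
best[7] = 29  (first piece 1, then best[6]=27)
best[8] = 36  (first piece 2, then best[6]=27)
best[9] = 39
best[10] = 45  (first piece 2, then best[8]=36)
best[11] = 48  (first piece 2, then best[9]=39)
One optimal cutting: 9 + 2 → $39 + $9 = $48.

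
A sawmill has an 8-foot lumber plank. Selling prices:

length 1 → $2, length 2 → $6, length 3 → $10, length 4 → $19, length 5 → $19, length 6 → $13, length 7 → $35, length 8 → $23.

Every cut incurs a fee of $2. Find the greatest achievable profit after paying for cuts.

36

Let v[k] be the best obtainable value from length k. For each k, try every first piece i and keep the best of price[i] + v[k−i] minus the 2 cut fee when i<k.
v[1] = 2
v[2] = max(2+2-2, 6+0) = 6
v[3] = max(2+6-2, 6+2-2, 10+0) = 10
v[4] = max(2+10-2, 6+6-2, 10+2-2, 19+0) = 19
v[5] = max(2+19-2, 6+10-2, 10+6-2, 19+2-2, 19+0) = 19
v[6] = max(2+19-2, 6+19-2, 10+10-2, 19+6-2, 19+2-2, 13+0) = 23
v[7] = max(2+23-2, 6+19-2, 10+19-2, …, 13+2-2, 35+0) = 35
v[8] = max(2+35-2, 6+23-2, 10+19-2, …, 35+2-2, 23+0) = 36
One optimal plan: pieces 4 + 4 (1 cut) → $38 − $2 = $36.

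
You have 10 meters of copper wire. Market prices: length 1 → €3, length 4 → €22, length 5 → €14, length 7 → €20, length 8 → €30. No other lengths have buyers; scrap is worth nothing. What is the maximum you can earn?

Let f[k] be the best obtainable value from length k. For each k, try every first piece i and keep the best of price[i] + f[k−i].
f[1] = 3
f[2] = 6  (first piece 1, then f[1]=3)
f[3] = 9  (first piece 1, then f[2]=6)
f[4] = max(3+9, 22+0) = 22
f[5] = max(3+22, 22+3, 14+0) = 25
f[6] = max(3+25, 22+6, 14+3) = 28
f[7] = max(3+28, 22+9, 14+6, 20+0) = 31
f[8] = max(3+31, 22+22, 14+9, 20+3, 30+0) = 44
f[9] = max(3+44, 22+25, 14+22, 20+6, 30+3) = 47
f[10] = max(3+47, 22+28, 14+25, 20+9, 30+6) = 50
One optimal cutting: 4 + 4 + 1 + 1 → €50.

50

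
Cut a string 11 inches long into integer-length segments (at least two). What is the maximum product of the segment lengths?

Let m[k] be the best product for length k (with at least one cut). For each first piece i, the rest contributes max(k−i, m[k−i]).
m[2] = 1*max(1,0) = 1*1 = 1
m[3] = 1*max(2,1) = 1*2 = 2
m[4] = 2*max(2,1) = 2*2 = 4
m[5] = 2*max(3,2) = 2*3 = 6
m[6] = 3*max(3,2) = 3*3 = 9
m[7] = 2*max(5,6) = 2*6 = 12
m[8] = 2*max(6,9) = 2*9 = 18
m[9] = 3*max(6,9) = 3*9 = 27
m[10] = 2*max(8,18) = 2*18 = 36
m[11] = 2*max(9,27) = 2*27 = 54
One optimal split: 3 + 3 + 3 + 2; product 3*3*3*2 = 54.

54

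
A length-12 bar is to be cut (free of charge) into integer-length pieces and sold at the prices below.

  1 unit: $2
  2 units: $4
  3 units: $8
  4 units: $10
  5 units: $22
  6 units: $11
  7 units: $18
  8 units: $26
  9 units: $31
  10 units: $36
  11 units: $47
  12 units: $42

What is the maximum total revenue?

49

Consider every possible first cut. best[k] is the best of p[i]+best[k−i] over all sellable i≤k.
best[1] = 2
best[2] = 4  (first piece 1, then best[1]=2)
best[3] = 8
best[4] = 10  (first piece 1, then best[3]=8)
best[5] = 22
best[6] = 24  (first piece 1, then best[5]=22)
best[7] = 26  (first piece 1, then best[6]=24)
best[8] = 30  (first piece 3, then best[5]=22)
best[9] = 32  (first piece 1, then best[8]=30)
best[10] = 44  (first piece 5, then best[5]=22)
best[11] = 47
best[12] = 49  (first piece 1, then best[11]=47)
One optimal cutting: 11 + 1 → $47 + $2 = $49.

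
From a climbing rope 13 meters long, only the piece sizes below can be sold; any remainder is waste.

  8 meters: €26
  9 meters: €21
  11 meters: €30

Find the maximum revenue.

Consider every possible first cut. best[k] is the best of p[i]+best[k−i] over all sellable i≤k.
best[1] = 0
best[2] = 0
best[3] = 0
best[4] = 0
best[5] = 0
best[6] = 0
best[7] = 0
best[8] = 26
best[9] = max(26+0, 21+0) = 26
best[10] = max(26+0, 21+0) = 26
best[11] = max(26+0, 21+0, 30+0) = 30
best[12] = max(26+0, 21+0, 30+0) = 30
best[13] = max(26+0, 21+0, 30+0) = 30
One optimal cutting: pieces 11 with 2 meters of scrap → €30.

30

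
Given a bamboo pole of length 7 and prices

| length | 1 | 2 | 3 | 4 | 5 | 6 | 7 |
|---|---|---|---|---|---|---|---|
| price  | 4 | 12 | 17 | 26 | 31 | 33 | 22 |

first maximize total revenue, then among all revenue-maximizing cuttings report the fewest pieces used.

2

Build r[k] bottom-up: r[k] = max over allowed piece i of (p[i] + r[k−i]).
r[1] = 4
r[2] = max(4+4, 12+0) = 12
r[3] = max(4+12, 12+4, 17+0) = 17
r[4] = max(4+17, 12+12, 17+4, 26+0) = 26
r[5] = max(4+26, 12+17, 17+12, 26+4, 31+0) = 31
r[6] = max(4+31, 12+26, 17+17, 26+12, 31+4, 33+0) = 38
r[7] = max(4+38, 12+31, 17+26, …, 33+4, 22+0) = 43
Maximum revenue is $43.
Now minimize piece count subject to staying optimal: for each k, pieces[k] = 1 + min over i with p[i]+r[k−i]=r[k] of pieces[k−i].
pieces[4] = 1
pieces[5] = 1
pieces[6] = 2
pieces[7] = 2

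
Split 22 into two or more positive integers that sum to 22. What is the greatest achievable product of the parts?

2916

Fill prod[k] for k=2..22: at each k try every first piece i and multiply by the better of (k−i) uncut or prod[k−i].
Small cases: prod[2]=1, prod[3]=2, prod[4]=4, prod[5]=6, prod[6]=9, prod[7]=12, prod[8]=18, prod[9]=27, prod[10]=36, prod[11]=54, prod[12]=81, prod[13]=108, prod[14]=162, prod[15]=243.
prod[16] = 2×max(14,162) = 2×162 = 324
prod[17] = 2×max(15,243) = 2×243 = 486
prod[18] = 3×max(15,243) = 3×243 = 729
prod[19] = 2×max(17,486) = 2×486 = 972
prod[20] = 2×max(18,729) = 2×729 = 1458
prod[21] = 3×max(18,729) = 3×729 = 2187
prod[22] = 2×max(20,1458) = 2×1458 = 2916
One optimal split: 3 + 3 + 3 + 3 + 3 + 3 + 2 + 2; product 3×3×3×3×3×3×2×2 = 2916.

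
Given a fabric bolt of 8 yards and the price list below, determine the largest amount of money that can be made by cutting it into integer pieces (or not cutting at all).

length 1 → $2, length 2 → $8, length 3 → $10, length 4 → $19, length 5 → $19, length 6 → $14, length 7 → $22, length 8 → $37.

Let best[k] be the best obtainable value from length k. For each k, try every first piece i and keep the best of price[i] + best[k−i].
best[1] = 2
best[2] = 8
best[3] = 10  (first piece 1, then best[2]=8)
best[4] = 19
best[5] = 21  (first piece 1, then best[4]=19)
best[6] = 27  (first piece 2, then best[4]=19)
best[7] = 29  (first piece 1, then best[6]=27)
best[8] = 38  (first piece 4, then best[4]=19)
One optimal cutting: 4 + 4 → $19 + $19 = $38.

38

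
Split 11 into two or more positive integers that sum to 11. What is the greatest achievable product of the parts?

Define P[k] = max over 1≤i<k of i · max(k−i, P[k−i]); the inner max lets the remainder stay uncut if that's better.
P[2] = 1·max(1,0) = 1·1 = 1
P[3] = max(1·2, 2·1) = 2
P[4] = max(1·3, 2·2, 3·1) = 4
P[5] = max(1·4, 2·3, 3·2, 4·1) = 6
P[6] = max(1·6, 2·4, 3·3, 4·2, 5·1) = 9
P[7] = max(1·9, 2·6, 3·4, 4·3, 5·2, 6·1) = 12
P[8] = max(1·12, 2·9, 3·6, …, 6·2, 7·1) = 18
P[9] = max(1·18, 2·12, 3·9, …, 7·2, 8·1) = 27
P[10] = max(1·27, 2·18, 3·12, …, 8·2, 9·1) = 36
P[11] = max(1·36, 2·27, 3·18, …, 9·2, 10·1) = 54
One optimal split: 3 + 3 + 3 + 2; product 3·3·3·2 = 54.

54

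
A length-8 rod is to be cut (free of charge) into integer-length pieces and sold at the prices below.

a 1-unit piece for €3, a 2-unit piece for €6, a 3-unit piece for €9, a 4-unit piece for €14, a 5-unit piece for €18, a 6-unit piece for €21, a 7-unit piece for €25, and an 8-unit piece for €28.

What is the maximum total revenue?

Consider every possible first cut. best[k] is the best of p[i]+best[k−i] over all sellable i≤k.
best[1] = 3
best[2] = max(3+3, 6+0) = 6
best[3] = max(3+6, 6+3, 9+0) = 9
best[4] = max(3+9, 6+6, 9+3, 14+0) = 14
best[5] = max(3+14, 6+9, 9+6, 14+3, 18+0) = 18
best[6] = max(3+18, 6+14, 9+9, 14+6, 18+3, 21+0) = 21
best[7] = max(3+21, 6+18, 9+14, …, 21+3, 25+0) = 25
best[8] = max(3+25, 6+21, 9+18, …, 25+3, 28+0) = 28
One optimal cutting: 7 + 1 → €25 + €3 = €28.

28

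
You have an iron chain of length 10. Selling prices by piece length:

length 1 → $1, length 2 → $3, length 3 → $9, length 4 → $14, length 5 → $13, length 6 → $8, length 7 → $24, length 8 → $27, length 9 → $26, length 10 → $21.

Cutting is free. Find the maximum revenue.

33

Let best[k] be the best obtainable value from length k. For each k, try every first piece i and keep the best of price[i] + best[k−i].
best[1] = 1
best[2] = 3
best[3] = 9
best[4] = 14
best[5] = 15  (first piece 1, then best[4]=14)
best[6] = 18  (first piece 3, then best[3]=9)
best[7] = 24
best[8] = 28  (first piece 4, then best[4]=14)
best[9] = 29  (first piece 1, then best[8]=28)
best[10] = 33  (first piece 3, then best[7]=24)
One optimal cutting: 7 + 3 → $24 + $9 = $33.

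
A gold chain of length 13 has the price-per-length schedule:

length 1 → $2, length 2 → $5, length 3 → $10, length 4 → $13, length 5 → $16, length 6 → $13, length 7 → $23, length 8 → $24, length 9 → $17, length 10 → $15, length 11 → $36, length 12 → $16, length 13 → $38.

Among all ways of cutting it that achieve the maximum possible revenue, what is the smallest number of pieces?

3

Let r[k] be the best obtainable value from length k. For each k, try every first piece i and keep the best of price[i] + r[k−i].
r[1] = 2
r[2] = max(2+2, 5+0) = 5
r[3] = max(2+5, 5+2, 10+0) = 10
r[4] = max(2+10, 5+5, 10+2, 13+0) = 13
r[5] = max(2+13, 5+10, 10+5, 13+2, 16+0) = 16
r[6] = max(2+16, 5+13, 10+10, 13+5, 16+2, 13+0) = 20
r[7] = max(2+20, 5+16, 10+13, …, 13+2, 23+0) = 23
r[8] = max(2+23, 5+20, 10+16, …, 23+2, 24+0) = 26
r[9] = max(2+26, 5+23, 10+20, …, 24+2, 17+0) = 30
r[10] = max(2+30, 5+26, 10+23, …, 17+2, 15+0) = 33
r[11] = max(2+33, 5+30, 10+26, …, 15+2, 36+0) = 36
r[12] = max(2+36, 5+33, 10+30, …, 36+2, 16+0) = 40
r[13] = max(2+40, 5+36, 10+33, …, 16+2, 38+0) = 43
Maximum revenue is $43.
Now minimize piece count subject to staying optimal: for each k, pieces[k] = 1 + min over i with p[i]+r[k−i]=r[k] of pieces[k−i].
pieces[10] = 2
pieces[11] = 1
pieces[12] = 4
pieces[13] = 3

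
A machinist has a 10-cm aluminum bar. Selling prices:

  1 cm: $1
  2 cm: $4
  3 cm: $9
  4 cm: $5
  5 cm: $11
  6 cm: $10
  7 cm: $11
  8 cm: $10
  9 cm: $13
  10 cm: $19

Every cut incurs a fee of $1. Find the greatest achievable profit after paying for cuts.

25

Consider every possible first cut. r[k] is the best of p[i]+r[k−i] over all sellable i≤k, charging 1 whenever i<k.
r[1] = 1
r[2] = max(1+1-1, 4+0) = 4
r[3] = max(1+4-1, 4+1-1, 9+0) = 9
r[4] = max(1+9-1, 4+4-1, 9+1-1, 5+0) = 9
r[5] = max(1+9-1, 4+9-1, 9+4-1, 5+1-1, 11+0) = 12
r[6] = max(1+12-1, 4+9-1, 9+9-1, 5+4-1, 11+1-1, 10+0) = 17
r[7] = max(1+17-1, 4+12-1, 9+9-1, …, 10+1-1, 11+0) = 17
r[8] = max(1+17-1, 4+17-1, 9+12-1, …, 11+1-1, 10+0) = 20
r[9] = max(1+20-1, 4+17-1, 9+17-1, …, 10+1-1, 13+0) = 25
r[10] = max(1+25-1, 4+20-1, 9+17-1, …, 13+1-1, 19+0) = 25
One optimal plan: pieces 3 + 3 + 3 + 1 (3 cuts) → $28 − $3 = $25.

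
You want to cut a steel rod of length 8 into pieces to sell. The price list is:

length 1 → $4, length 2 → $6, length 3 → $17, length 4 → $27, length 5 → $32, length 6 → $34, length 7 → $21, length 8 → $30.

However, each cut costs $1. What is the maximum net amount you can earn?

Consider every possible first cut. net[k] is the best of p[i]+net[k−i] over all sellable i≤k, charging 1 whenever i<k.
net[1] = 4
net[2] = 7  (first piece 1, then net[1]=4)
net[3] = 17
net[4] = 27
net[5] = 32
net[6] = 35  (first piece 1, then net[5]=32)
net[7] = 43  (first piece 3, then net[4]=27)
net[8] = 53  (first piece 4, then net[4]=27)
One optimal plan: pieces 4 + 4 (1 cut) → $54 − $1 = $53.

53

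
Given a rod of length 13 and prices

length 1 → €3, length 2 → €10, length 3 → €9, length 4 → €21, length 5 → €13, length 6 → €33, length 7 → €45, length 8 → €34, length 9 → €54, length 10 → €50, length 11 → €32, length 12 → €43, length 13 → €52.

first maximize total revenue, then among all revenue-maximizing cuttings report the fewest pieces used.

Let r[k] be the best obtainable value from length k. For each k, try every first piece i and keep the best of price[i] + r[k−i].
r[1] = 3
r[2] = max(3+3, 10+0) = 10
r[3] = max(3+10, 10+3, 9+0) = 13
r[4] = max(3+13, 10+10, 9+3, 21+0) = 21
r[5] = max(3+21, 10+13, 9+10, 21+3, 13+0) = 24
r[6] = max(3+24, 10+21, 9+13, 21+10, 13+3, 33+0) = 33
r[7] = max(3+33, 10+24, 9+21, …, 33+3, 45+0) = 45
r[8] = max(3+45, 10+33, 9+24, …, 45+3, 34+0) = 48
r[9] = max(3+48, 10+45, 9+33, …, 34+3, 54+0) = 55
r[10] = max(3+55, 10+48, 9+45, …, 54+3, 50+0) = 58
r[11] = max(3+58, 10+55, 9+48, …, 50+3, 32+0) = 66
r[12] = max(3+66, 10+58, 9+55, …, 32+3, 43+0) = 69
r[13] = max(3+69, 10+66, 9+58, …, 43+3, 52+0) = 78
Maximum revenue is €78.
Now minimize piece count subject to staying optimal: for each k, pieces[k] = 1 + min over i with p[i]+r[k−i]=r[k] of pieces[k−i].
pieces[10] = 3
pieces[11] = 2
pieces[12] = 3
pieces[13] = 2

2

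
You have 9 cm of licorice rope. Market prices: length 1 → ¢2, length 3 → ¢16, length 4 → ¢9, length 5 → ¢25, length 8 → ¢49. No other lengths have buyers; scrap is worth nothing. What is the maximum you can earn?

51

Let f[k] be the best obtainable value from length k. For each k, try every first piece i and keep the best of price[i] + f[k−i].
f[1] = 2
f[2] = 4  (first piece 1, then f[1]=2)
f[3] = max(2+4, 16+0) = 16
f[4] = max(2+16, 16+2, 9+0) = 18
f[5] = max(2+18, 16+4, 9+2, 25+0) = 25
f[6] = max(2+25, 16+16, 9+4, 25+2) = 32
f[7] = max(2+32, 16+18, 9+16, 25+4) = 34
f[8] = max(2+34, 16+25, 9+18, 25+16, 49+0) = 49
f[9] = max(2+49, 16+32, 9+25, 25+18, 49+2) = 51
One optimal cutting: 8 + 1 → ¢51.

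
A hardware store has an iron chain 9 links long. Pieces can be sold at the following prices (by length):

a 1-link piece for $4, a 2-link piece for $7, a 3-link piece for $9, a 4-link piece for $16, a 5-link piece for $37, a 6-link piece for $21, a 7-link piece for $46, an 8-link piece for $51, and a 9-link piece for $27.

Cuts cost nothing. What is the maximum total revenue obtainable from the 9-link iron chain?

Let v[k] be the best obtainable value from length k. For each k, try every first piece i and keep the best of price[i] + v[k−i].
v[1] = 4
v[2] = 8  (first piece 1, then v[1]=4)
v[3] = 12  (first piece 1, then v[2]=8)
v[4] = 16  (first piece 1, then v[3]=12)
v[5] = 37
v[6] = 41  (first piece 1, then v[5]=37)
v[7] = 46
v[8] = 51
v[9] = 55  (first piece 1, then v[8]=51)
One optimal cutting: 8 + 1 → $51 + $4 = $55.

55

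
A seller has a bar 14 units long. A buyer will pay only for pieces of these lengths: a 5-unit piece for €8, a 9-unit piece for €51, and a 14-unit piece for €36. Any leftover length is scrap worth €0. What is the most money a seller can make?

Let r[k] be the best obtainable value from length k. For each k, try every first piece i and keep the best of price[i] + r[k−i].
r[1] = 0
r[2] = 0
r[3] = 0
r[4] = 0
r[5] = 8
r[6] = 8
r[7] = 8
r[8] = 8
r[9] = 51
r[10] = 51
r[11] = 51
r[12] = 51
r[13] = 51
r[14] = 59  (first piece 5, then r[9]=51)
One optimal cutting: 9 + 5 → €59.

59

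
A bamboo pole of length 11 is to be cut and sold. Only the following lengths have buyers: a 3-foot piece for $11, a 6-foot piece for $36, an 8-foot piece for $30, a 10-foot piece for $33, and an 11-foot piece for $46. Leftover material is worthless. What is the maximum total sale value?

Consider every possible first cut. r[k] is the best of p[i]+r[k−i] over all sellable i≤k.
r[1] = 0
r[2] = 0
r[3] = 11
r[4] = 11
r[5] = 11
r[6] = 36
r[7] = 36
r[8] = 36
r[9] = 47  (first piece 3, then r[6]=36)
r[10] = 47
r[11] = 47
One optimal cutting: pieces 6 + 3 with 2 feet of scrap → $47.

47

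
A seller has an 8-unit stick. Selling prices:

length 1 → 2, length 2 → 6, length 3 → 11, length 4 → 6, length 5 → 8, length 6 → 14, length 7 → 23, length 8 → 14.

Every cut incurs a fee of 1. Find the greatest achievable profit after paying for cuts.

Let r[k] be the best obtainable value from length k. For each k, try every first piece i and keep the best of price[i] + r[k−i] minus the 1 cut fee when i<k.
r[1] = 2
r[2] = 6
r[3] = 11
r[4] = 12  (first piece 1, then r[3]=11)
r[5] = 16  (first piece 2, then r[3]=11)
r[6] = 21  (first piece 3, then r[3]=11)
r[7] = 23
r[8] = 26  (first piece 2, then r[6]=21)
One optimal plan: pieces 3 + 3 + 2 (2 cuts) → 28 − 2 = 26.

26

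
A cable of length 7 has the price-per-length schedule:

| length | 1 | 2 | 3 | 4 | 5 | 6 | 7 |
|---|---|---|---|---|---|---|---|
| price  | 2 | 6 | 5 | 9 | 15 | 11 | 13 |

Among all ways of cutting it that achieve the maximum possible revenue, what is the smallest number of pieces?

Build r[k] bottom-up: r[k] = max over allowed piece i of (p[i] + r[k−i]).
r[1] = 2
r[2] = max(2+2, 6+0) = 6
r[3] = max(2+6, 6+2, 5+0) = 8
r[4] = max(2+8, 6+6, 5+2, 9+0) = 12
r[5] = max(2+12, 6+8, 5+6, 9+2, 15+0) = 15
r[6] = max(2+15, 6+12, 5+8, 9+6, 15+2, 11+0) = 18
r[7] = max(2+18, 6+15, 5+12, …, 11+2, 13+0) = 21
Maximum revenue is €21.
Now minimize piece count subject to staying optimal: for each k, pieces[k] = 1 + min over i with p[i]+r[k−i]=r[k] of pieces[k−i].
pieces[4] = 2
pieces[5] = 1
pieces[6] = 3
pieces[7] = 2

2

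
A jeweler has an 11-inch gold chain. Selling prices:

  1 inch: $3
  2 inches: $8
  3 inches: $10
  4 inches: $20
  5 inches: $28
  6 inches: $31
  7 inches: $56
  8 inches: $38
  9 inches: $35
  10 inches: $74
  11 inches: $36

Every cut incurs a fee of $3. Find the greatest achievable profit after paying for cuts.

Consider every possible first cut. net[k] is the best of p[i]+net[k−i] over all sellable i≤k, charging 3 whenever i<k.
net[1] = 3
net[2] = 8
net[3] = 10
net[4] = 20
net[5] = 28
net[6] = 31
net[7] = 56
net[8] = 56  (first piece 1, then net[7]=56)
net[9] = 61  (first piece 2, then net[7]=56)
net[10] = 74
net[11] = 74  (first piece 1, then net[10]=74)
One optimal plan: pieces 10 + 1 (1 cut) → $77 − $3 = $74.

74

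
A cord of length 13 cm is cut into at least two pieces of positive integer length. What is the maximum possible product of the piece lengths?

108

Fill m[k] for k=2..13: at each k try every first piece i and multiply by the better of (k−i) uncut or m[k−i].
m[2] = 1×max(1,0) = 1×1 = 1
m[3] = 1×max(2,1) = 1×2 = 2
m[4] = 2×max(2,1) = 2×2 = 4
m[5] = 2×max(3,2) = 2×3 = 6
m[6] = 3×max(3,2) = 3×3 = 9
m[7] = 2×max(5,6) = 2×6 = 12
m[8] = 2×max(6,9) = 2×9 = 18
m[9] = 3×max(6,9) = 3×9 = 27
m[10] = 2×max(8,18) = 2×18 = 36
m[11] = 2×max(9,27) = 2×27 = 54
m[12] = 3×max(9,27) = 3×27 = 81
m[13] = 2×max(11,54) = 2×54 = 108
One optimal split: 3 + 3 + 3 + 2 + 2; product 3×3×3×2×2 = 108.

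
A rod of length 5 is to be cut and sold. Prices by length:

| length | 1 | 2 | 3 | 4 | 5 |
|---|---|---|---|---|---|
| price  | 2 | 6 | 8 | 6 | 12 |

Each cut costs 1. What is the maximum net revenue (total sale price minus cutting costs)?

13

Build v[k] bottom-up: v[k] = max over allowed piece i of (p[i] + v[k−i]) − 1 per cut.
v[1] = 2
v[2] = 6
v[3] = 8
v[4] = 11  (first piece 2, then v[2]=6)
v[5] = 13  (first piece 2, then v[3]=8)
One optimal plan: pieces 3 + 2 (1 cut) → 14 − 1 = 13.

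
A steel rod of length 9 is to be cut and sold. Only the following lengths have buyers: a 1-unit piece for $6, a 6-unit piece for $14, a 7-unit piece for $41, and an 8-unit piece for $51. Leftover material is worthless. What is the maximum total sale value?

57

Consider every possible first cut. r[k] is the best of p[i]+r[k−i] over all sellable i≤k.
r[1] = 6
r[2] = 12  (first piece 1, then r[1]=6)
r[3] = 18  (first piece 1, then r[2]=12)
r[4] = 24  (first piece 1, then r[3]=18)
r[5] = 30  (first piece 1, then r[4]=24)
r[6] = max(6+30, 14+0) = 36
r[7] = max(6+36, 14+6, 41+0) = 42
r[8] = max(6+42, 14+12, 41+6, 51+0) = 51
r[9] = max(6+51, 14+18, 41+12, 51+6) = 57
One optimal cutting: 8 + 1 → $57.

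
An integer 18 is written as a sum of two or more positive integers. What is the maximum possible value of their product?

729

Let m[k] be the best product for length k (with at least one cut). For each first piece i, the rest contributes max(k−i, m[k−i]).
m[2] = 1·max(1,0) = 1·1 = 1
m[3] = max(1·2, 2·1) = 2
m[4] = max(1·3, 2·2, 3·1) = 4
m[5] = max(1·4, 2·3, 3·2, 4·1) = 6
m[6] = max(1·6, 2·4, 3·3, 4·2, 5·1) = 9
m[7] = max(1·9, 2·6, 3·4, 4·3, 5·2, 6·1) = 12
m[8] = max(1·12, 2·9, 3·6, …, 6·2, 7·1) = 18
m[9] = max(1·18, 2·12, 3·9, …, 7·2, 8·1) = 27
m[10] = max(1·27, 2·18, 3·12, …, 8·2, 9·1) = 36
m[11] = max(1·36, 2·27, 3·18, …, 9·2, 10·1) = 54
m[12] = max(1·54, 2·36, 3·27, …, 10·2, 11·1) = 81
m[13] = max(1·81, 2·54, 3·36, …, 11·2, 12·1) = 108
m[14] = max(1·108, 2·81, 3·54, …, 12·2, 13·1) = 162
m[15] = max(1·162, 2·108, 3·81, …, 13·2, 14·1) = 243
m[16] = max(1·243, 2·162, 3·108, …, 14·2, 15·1) = 324
m[17] = max(1·324, 2·243, 3·162, …, 15·2, 16·1) = 486
m[18] = max(1·486, 2·324, 3·243, …, 16·2, 17·1) = 729
One optimal split: 3 + 3 + 3 + 3 + 3 + 3; product 3·3·3·3·3·3 = 729.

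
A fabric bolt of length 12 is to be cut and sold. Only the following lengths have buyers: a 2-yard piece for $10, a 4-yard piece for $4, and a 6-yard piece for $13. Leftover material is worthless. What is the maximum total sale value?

Consider every possible first cut. r[k] is the best of p[i]+r[k−i] over all sellable i≤k.
r[1] = 0
r[2] = 10
r[3] = 10
r[4] = max(10+10, 4+0) = 20
r[5] = max(10+10, 4+0) = 20
r[6] = max(10+20, 4+10, 13+0) = 30
r[7] = max(10+20, 4+10, 13+0) = 30
r[8] = max(10+30, 4+20, 13+10) = 40
r[9] = max(10+30, 4+20, 13+10) = 40
r[10] = max(10+40, 4+30, 13+20) = 50
r[11] = max(10+40, 4+30, 13+20) = 50
r[12] = max(10+50, 4+40, 13+30) = 60
One optimal cutting: 2 + 2 + 2 + 2 + 2 + 2 → $60.

60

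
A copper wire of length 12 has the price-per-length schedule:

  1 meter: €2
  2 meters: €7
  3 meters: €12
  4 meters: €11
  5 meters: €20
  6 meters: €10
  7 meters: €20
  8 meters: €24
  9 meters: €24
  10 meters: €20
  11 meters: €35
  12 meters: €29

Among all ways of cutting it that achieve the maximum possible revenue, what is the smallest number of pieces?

Build r[k] bottom-up: r[k] = max over allowed piece i of (p[i] + r[k−i]).
r[1] = 2
r[2] = 7
r[3] = 12
r[4] = 14  (first piece 1, then r[3]=12)
r[5] = 20
r[6] = 24  (first piece 3, then r[3]=12)
r[7] = 27  (first piece 2, then r[5]=20)
r[8] = 32  (first piece 3, then r[5]=20)
r[9] = 36  (first piece 3, then r[6]=24)
r[10] = 40  (first piece 5, then r[5]=20)
r[11] = 44  (first piece 3, then r[8]=32)
r[12] = 48  (first piece 3, then r[9]=36)
Maximum revenue is €48.
Now minimize piece count subject to staying optimal: for each k, pieces[k] = 1 + min over i with p[i]+r[k−i]=r[k] of pieces[k−i].
pieces[9] = 3
pieces[10] = 2
pieces[11] = 3
pieces[12] = 4

4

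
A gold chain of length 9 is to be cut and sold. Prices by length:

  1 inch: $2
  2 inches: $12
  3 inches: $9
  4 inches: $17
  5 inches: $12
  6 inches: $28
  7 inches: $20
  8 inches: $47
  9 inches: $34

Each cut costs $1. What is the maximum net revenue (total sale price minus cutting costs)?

48

Build v[k] bottom-up: v[k] = max over allowed piece i of (p[i] + v[k−i]) − 1 per cut.
v[1] = 2
v[2] = 12
v[3] = 13  (first piece 1, then v[2]=12)
v[4] = 23  (first piece 2, then v[2]=12)
v[5] = 24  (first piece 1, then v[4]=23)
v[6] = 34  (first piece 2, then v[4]=23)
v[7] = 35  (first piece 1, then v[6]=34)
v[8] = 47
v[9] = 48  (first piece 1, then v[8]=47)
One optimal plan: pieces 8 + 1 (1 cut) → $49 − $1 = $48.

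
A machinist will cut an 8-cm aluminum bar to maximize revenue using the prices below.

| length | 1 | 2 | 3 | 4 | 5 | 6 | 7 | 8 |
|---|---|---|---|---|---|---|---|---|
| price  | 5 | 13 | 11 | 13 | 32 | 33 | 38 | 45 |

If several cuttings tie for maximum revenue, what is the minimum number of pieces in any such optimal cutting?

Let r[k] be the best obtainable value from length k. For each k, try every first piece i and keep the best of price[i] + r[k−i].
r[1] = 5
r[2] = 13
r[3] = 18  (first piece 1, then r[2]=13)
r[4] = 26  (first piece 2, then r[2]=13)
r[5] = 32
r[6] = 39  (first piece 2, then r[4]=26)
r[7] = 45  (first piece 2, then r[5]=32)
r[8] = 52  (first piece 2, then r[6]=39)
Maximum revenue is $52.
Now minimize piece count subject to staying optimal: for each k, pieces[k] = 1 + min over i with p[i]+r[k−i]=r[k] of pieces[k−i].
pieces[5] = 1
pieces[6] = 3
pieces[7] = 2
pieces[8] = 4

4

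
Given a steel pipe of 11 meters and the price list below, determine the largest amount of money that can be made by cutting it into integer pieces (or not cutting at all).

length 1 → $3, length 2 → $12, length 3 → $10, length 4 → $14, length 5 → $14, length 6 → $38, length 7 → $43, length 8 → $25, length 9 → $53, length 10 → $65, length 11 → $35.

68

Consider every possible first cut. best[k] is the best of p[i]+best[k−i] over all sellable i≤k.
best[1] = 3
best[2] = 12
best[3] = 15  (first piece 1, then best[2]=12)
best[4] = 24  (first piece 2, then best[2]=12)
best[5] = 27  (first piece 1, then best[4]=24)
best[6] = 38
best[7] = 43
best[8] = 50  (first piece 2, then best[6]=38)
best[9] = 55  (first piece 2, then best[7]=43)
best[10] = 65
best[11] = 68  (first piece 1, then best[10]=65)
One optimal cutting: 10 + 1 → $65 + $3 = $68.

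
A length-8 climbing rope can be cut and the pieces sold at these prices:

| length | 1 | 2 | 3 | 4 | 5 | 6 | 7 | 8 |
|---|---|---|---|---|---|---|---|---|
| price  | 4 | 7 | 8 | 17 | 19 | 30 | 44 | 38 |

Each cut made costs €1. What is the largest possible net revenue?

Let v[k] be the best obtainable value from length k. For each k, try every first piece i and keep the best of price[i] + v[k−i] minus the 1 cut fee when i<k.
v[1] = 4
v[2] = 7  (first piece 1, then v[1]=4)
v[3] = 10  (first piece 1, then v[2]=7)
v[4] = 17
v[5] = 20  (first piece 1, then v[4]=17)
v[6] = 30
v[7] = 44
v[8] = 47  (first piece 1, then v[7]=44)
One optimal plan: pieces 7 + 1 (1 cut) → €48 − €1 = €47.

47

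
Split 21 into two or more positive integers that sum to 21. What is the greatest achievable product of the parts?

2187

Fill P[k] for k=2..21: at each k try every first piece i and multiply by the better of (k−i) uncut or P[k−i].
P[2] = 1·max(1,0) = 1·1 = 1
P[3] = max(1·2, 2·1) = 2
P[4] = max(1·3, 2·2, 3·1) = 4
P[5] = max(1·4, 2·3, 3·2, 4·1) = 6
P[6] = max(1·6, 2·4, 3·3, 4·2, 5·1) = 9
P[7] = max(1·9, 2·6, 3·4, 4·3, 5·2, 6·1) = 12
P[8] = max(1·12, 2·9, 3·6, …, 6·2, 7·1) = 18
P[9] = max(1·18, 2·12, 3·9, …, 7·2, 8·1) = 27
P[10] = max(1·27, 2·18, 3·12, …, 8·2, 9·1) = 36
P[11] = max(1·36, 2·27, 3·18, …, 9·2, 10·1) = 54
P[12] = max(1·54, 2·36, 3·27, …, 10·2, 11·1) = 81
P[13] = max(1·81, 2·54, 3·36, …, 11·2, 12·1) = 108
P[14] = max(1·108, 2·81, 3·54, …, 12·2, 13·1) = 162
P[15] = max(1·162, 2·108, 3·81, …, 13·2, 14·1) = 243
P[16] = max(1·243, 2·162, 3·108, …, 14·2, 15·1) = 324
P[17] = max(1·324, 2·243, 3·162, …, 15·2, 16·1) = 486
P[18] = max(1·486, 2·324, 3·243, …, 16·2, 17·1) = 729
P[19] = max(1·729, 2·486, 3·324, …, 17·2, 18·1) = 972
P[20] = max(1·972, 2·729, 3·486, …, 18·2, 19·1) = 1458
P[21] = max(1·1458, 2·972, 3·729, …, 19·2, 20·1) = 2187
One optimal split: 3 + 3 + 3 + 3 + 3 + 3 + 3; product 3·3·3·3·3·3·3 = 2187.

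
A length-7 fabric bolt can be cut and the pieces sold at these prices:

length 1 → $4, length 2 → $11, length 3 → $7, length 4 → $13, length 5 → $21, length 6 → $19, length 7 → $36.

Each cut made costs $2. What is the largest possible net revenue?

Consider every possible first cut. net[k] is the best of p[i]+net[k−i] over all sellable i≤k, charging 2 whenever i<k.
net[1] = 4
net[2] = 11
net[3] = 13  (first piece 1, then net[2]=11)
net[4] = 20  (first piece 2, then net[2]=11)
net[5] = 22  (first piece 1, then net[4]=20)
net[6] = 29  (first piece 2, then net[4]=20)
net[7] = 36
Best is to make no cuts and sell whole for $36.

36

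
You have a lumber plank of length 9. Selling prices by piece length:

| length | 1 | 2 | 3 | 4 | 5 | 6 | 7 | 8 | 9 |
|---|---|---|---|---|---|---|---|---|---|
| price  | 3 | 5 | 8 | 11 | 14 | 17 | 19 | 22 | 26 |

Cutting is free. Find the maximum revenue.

Consider every possible first cut. best[k] is the best of p[i]+best[k−i] over all sellable i≤k.
best[1] = 3
best[2] = 6  (first piece 1, then best[1]=3)
best[3] = 9  (first piece 1, then best[2]=6)
best[4] = 12  (first piece 1, then best[3]=9)
best[5] = 15  (first piece 1, then best[4]=12)
best[6] = 18  (first piece 1, then best[5]=15)
best[7] = 21  (first piece 1, then best[6]=18)
best[8] = 24  (first piece 1, then best[7]=21)
best[9] = 27  (first piece 1, then best[8]=24)
One optimal cutting: 1 + 1 + 1 + 1 + 1 + 1 + 1 + 1 + 1 → $3 + $3 + $3 + $3 + $3 + $3 + $3 + $3 + $3 = $27.

27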